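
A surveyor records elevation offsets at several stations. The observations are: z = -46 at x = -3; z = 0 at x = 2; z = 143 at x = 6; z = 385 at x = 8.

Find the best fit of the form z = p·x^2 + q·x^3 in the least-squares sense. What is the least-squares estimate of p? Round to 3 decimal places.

p = -2.098

Setting ∂/∂p … = 0 gives: 5489·p + 40333·q = 29374;  40333·p + 309593·q = 229250.
(Σx^2·x^2 = 5489, Σx^2·x^3 = 40333, Σx^3·x^3 = 309593, Σx^2·z = 29374, Σx^3·z = 229250.)
Eliminating q: 309593·(row 1) − 40333·(row 2) gives 72605088·p = 309593·29374 − 40333·229250 = -152355468, so p = -12696289/6050424.
Then q = (229250 − 40333·(-12696289/6050424))/309593 = 6134309/6050424.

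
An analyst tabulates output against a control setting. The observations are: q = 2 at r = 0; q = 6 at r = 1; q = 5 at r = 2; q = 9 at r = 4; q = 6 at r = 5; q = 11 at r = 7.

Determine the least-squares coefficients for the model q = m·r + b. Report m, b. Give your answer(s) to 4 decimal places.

Compute the Gram sums: Σr·r = 95, Σr = 19, Σ1 = 6.
Right-hand side: Σr·q = 159, Σq = 39.
Eliminating b: 6·(row 1) − 19·(row 2) gives 209·m = 6·159 − 19·39 = 213, so m = 213/209.
Then b = (39 − 19·(213/209))/6 = 36/11.

m = 1.0191, b = 3.2727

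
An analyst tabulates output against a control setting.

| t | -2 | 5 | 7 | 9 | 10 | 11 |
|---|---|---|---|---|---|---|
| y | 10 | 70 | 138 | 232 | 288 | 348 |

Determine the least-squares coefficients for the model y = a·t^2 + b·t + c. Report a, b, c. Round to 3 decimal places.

a = 2.925, b = -0.296, c = -2.248

Setting ∂/∂a … = 0 gives: 34244·a + 3520·b + 380·c = 98252;  3520·a + 380·b + 40·c = 10092;  380·a + 40·b + 6·c = 1086.
(Σt^2·t^2 = 34244, Σt^2·t = 3520, Σt^2 = 380, Σt·t = 380, Σt = 40, Σ1 = 6, Σt^2·y = 98252, Σt·y = 10092, Σy = 1086.)
Row-reducing yields a = 19732/6747, b = -9991/33735, c = -5055/2249.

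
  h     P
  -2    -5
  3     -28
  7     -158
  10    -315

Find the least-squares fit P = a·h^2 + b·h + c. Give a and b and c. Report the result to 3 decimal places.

Sums needed: Σh^2·h^2 = 12498, Σh^2·h = 1362, Σh^2 = 162, Σh·h = 162, Σh = 18, Σ1 = 4.
And Σh^2·P = -39514, Σh·P = -4330, ΣP = -506.
Normal equations: [[12498, 1362, 162]; [1362, 162, 18]; [162, 18, 4]]·[a, b, c]ᵀ = [-39514, -4330, -506]ᵀ.
Inverting the 3×3 Gram matrix, [a, b, c]ᵀ = [-5024/1671, -3091/1671, 2000/557]ᵀ.

a = -3.007, b = -1.850, c = 3.591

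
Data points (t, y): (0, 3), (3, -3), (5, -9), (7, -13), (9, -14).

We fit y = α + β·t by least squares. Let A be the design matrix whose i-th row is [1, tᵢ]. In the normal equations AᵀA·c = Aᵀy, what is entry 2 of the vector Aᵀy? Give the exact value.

-271

Entry 2 ↔ basis t, so (Aᵀy)_{2} = Σᵢ (t)·yᵢ = (0)·(3) + (3)·(-3) + (5)·(-9) + (7)·(-13) + (9)·(-14) = -271.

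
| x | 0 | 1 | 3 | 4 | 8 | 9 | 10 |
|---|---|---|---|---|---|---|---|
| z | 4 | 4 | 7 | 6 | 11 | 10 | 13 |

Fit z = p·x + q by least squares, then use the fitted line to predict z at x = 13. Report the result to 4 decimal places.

Entries of MᵀM: Σx·x = 271, Σx = 35, Σ1 = 7.
For Mᵀz: Σx·z = 357, Σz = 55.
Normal equations: [[271, 35]; [35, 7]]·[p, q]ᵀ = [357, 55]ᵀ.
Eliminating q: 7·(row 1) − 35·(row 2) gives 672·p = 7·357 − 35·55 = 574, so p = 41/48.
Then q = (55 − 35·(41/48))/7 = 1205/336.
At x = 13: ẑ = (41/48)·(13) + (1205/336)·(1) = 617/42.

ẑ = 14.6905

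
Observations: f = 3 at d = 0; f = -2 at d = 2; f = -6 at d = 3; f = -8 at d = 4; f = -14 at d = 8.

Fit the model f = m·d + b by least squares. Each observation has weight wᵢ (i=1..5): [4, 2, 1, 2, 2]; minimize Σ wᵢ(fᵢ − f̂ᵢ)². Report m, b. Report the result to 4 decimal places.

m = -2.1826, b = 2.3327

From the data, Σwᵢ·d·d = 177, Σwᵢ·d = 31, Σwᵢ·1 = 11.
Moment sums: Σwᵢ·d·f = -314, Σwᵢ·f = -42.
AᵀWA·[m, b]ᵀ = AᵀWf becomes [[177, 31]; [31, 11]]·[m, b]ᵀ = [-314, -42]ᵀ.
det = 177·11 − 31² = 986.
m = ((-314)·11 − 31·(-42))/986 = -1076/493; b = (177·(-42) − 31·(-314))/986 = 1150/493.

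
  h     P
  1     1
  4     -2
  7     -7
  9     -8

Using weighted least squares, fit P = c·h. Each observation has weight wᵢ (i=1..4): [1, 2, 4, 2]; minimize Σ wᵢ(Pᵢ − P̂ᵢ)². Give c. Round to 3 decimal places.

c = -0.908

Setting ∂/∂c … = 0 gives: 391·c = -355.
c = (-355)/391 = -0.907928.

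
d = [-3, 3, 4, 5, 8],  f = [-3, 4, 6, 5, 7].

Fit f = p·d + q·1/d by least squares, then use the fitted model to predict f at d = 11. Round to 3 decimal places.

Forming AᵀA = [[123, 5]; [5, 4901/14400]] and Aᵀf = [126, 137/24]ᵀ gives AᵀA·[p, q]ᵀ = Aᵀf.
det = 123·(4901/14400) − 5² = 80941/4800.
p = (126·(4901/14400) − 5·(137/24))/(80941/4800) = 68842/80941; q = (123·(137/24) − 5·126)/(80941/4800) = 346200/80941.
At d = 11: f̂ = (68842/80941)·(11) + (346200/80941)·(1/11) = 8676082/890351.

f̂ = 9.745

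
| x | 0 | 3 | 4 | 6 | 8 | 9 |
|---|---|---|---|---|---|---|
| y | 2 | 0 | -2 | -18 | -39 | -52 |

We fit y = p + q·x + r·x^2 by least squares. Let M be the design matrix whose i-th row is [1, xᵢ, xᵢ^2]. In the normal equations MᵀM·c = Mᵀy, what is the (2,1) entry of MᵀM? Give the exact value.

Row 2 ↔ basis x, column 1 ↔ basis 1, so (MᵀM)_{2,1} = Σᵢ x = (0)·(1) + (3)·(1) + (4)·(1) + (6)·(1) + (8)·(1) + (9)·(1) = 30.

30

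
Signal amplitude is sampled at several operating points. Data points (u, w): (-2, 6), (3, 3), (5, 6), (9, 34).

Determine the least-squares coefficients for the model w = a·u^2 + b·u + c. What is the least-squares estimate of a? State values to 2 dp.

a = 0.57

From the data, Σu^2·u^2 = 7283, Σu^2·u = 873, Σu^2 = 119, Σu·u = 119, Σu = 15, Σ1 = 4.
Moment sums: Σu^2·w = 2955, Σu·w = 333, Σw = 49.
Row-reducing yields a = 15130/26371, b = -40173/26371, c = 23576/26371.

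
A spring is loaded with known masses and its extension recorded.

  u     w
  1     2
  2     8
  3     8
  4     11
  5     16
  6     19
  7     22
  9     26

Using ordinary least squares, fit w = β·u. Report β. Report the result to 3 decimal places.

Setting ∂/∂β … = 0 gives: 221·β = 668.
Hence β = 668 / 221 ≈ 3.02262.

β = 3.023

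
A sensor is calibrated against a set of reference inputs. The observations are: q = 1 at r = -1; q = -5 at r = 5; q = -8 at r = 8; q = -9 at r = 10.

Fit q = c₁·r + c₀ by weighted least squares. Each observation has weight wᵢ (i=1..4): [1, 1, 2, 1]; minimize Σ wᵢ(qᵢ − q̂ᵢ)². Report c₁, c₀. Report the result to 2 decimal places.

From the data, Σwᵢ·r·r = 254, Σwᵢ·r = 30, Σwᵢ·1 = 5.
Moment sums: Σwᵢ·r·q = -244, Σwᵢ·q = -29.
det = 254·5 − 30² = 370.
c₁ = ((-244)·5 − 30·(-29))/370 = -35/37; c₀ = (254·(-29) − 30·(-244))/370 = -23/185.

c₁ = -0.95, c₀ = -0.12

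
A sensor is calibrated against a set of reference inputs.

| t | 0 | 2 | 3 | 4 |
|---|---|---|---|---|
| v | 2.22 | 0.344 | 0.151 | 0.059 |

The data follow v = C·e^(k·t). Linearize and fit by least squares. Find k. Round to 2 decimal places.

k = -0.90

Let Y = ln v. Fitting Y = k·t + ln C by least squares:
AᵀA = [[29.0000, 9.0000]; [9.0000, 4]], rhs = [-19.1265, -4.9903]ᵀ  (here Σt = 9.0000, Σ(t)² = 29.0000, Σln v = -4.9903, Σt·ln v = -19.1265).
Slope k = (n·Σt·ln v − Σt·Σln v)/(n·Σ(t)² − (Σt)²) = (4·-19.1265 − 9.0000·-4.9903)/35.0000 = -0.90267; ln C = (Σln v − k·Σt)/n = 0.78343.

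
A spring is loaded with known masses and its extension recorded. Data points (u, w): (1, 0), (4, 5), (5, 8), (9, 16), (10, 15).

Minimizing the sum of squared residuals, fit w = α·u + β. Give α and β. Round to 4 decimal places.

α = 1.8029, β = -1.6569

The normal equations are: 223·α + 29·β = 354;  29·α + 5·β = 44.
(Σu·u = 223, Σu = 29, Σ1 = 5, Σu·w = 354, Σw = 44.)
Eliminating β: 5·(row 1) − 29·(row 2) gives 274·α = 5·354 − 29·44 = 494, so α = 247/137.
Then β = (44 − 29·(247/137))/5 = -227/137.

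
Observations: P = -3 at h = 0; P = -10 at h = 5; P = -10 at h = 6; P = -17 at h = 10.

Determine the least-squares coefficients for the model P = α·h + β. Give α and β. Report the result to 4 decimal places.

Sums needed: Σh·h = 161, Σh = 21, Σ1 = 4.
Right-hand side: Σh·P = -280, ΣP = -40.
Normal equations: [[161, 21]; [21, 4]]·[α, β]ᵀ = [-280, -40]ᵀ.
det = 161·4 − 21² = 203.
α = ((-280)·4 − 21·(-40))/203 = -40/29; β = (161·(-40) − 21·(-280))/203 = -80/29.

α = -1.3793, β = -2.7586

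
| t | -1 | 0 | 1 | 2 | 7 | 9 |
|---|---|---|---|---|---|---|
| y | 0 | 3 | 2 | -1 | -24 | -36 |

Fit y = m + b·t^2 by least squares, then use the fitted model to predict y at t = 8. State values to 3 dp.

Forming XᵀX = [[6, 136]; [136, 8980]] and Xᵀy = [-56, -4094]ᵀ gives XᵀX·[m, b]ᵀ = Xᵀy.
Eliminating b: 8980·(row 1) − 136·(row 2) gives 35384·m = 8980·(-56) − 136·(-4094) = 53904, so m = 6738/4423.
Then b = ((-4094) − 136·(6738/4423))/8980 = -4237/8846.
At t = 8: ŷ = (6738/4423)·(1) + (-4237/8846)·(64) = -128846/4423.

ŷ = -29.131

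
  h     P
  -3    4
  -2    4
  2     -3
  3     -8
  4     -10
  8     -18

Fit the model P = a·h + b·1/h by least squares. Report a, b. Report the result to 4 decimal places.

a = -2.3298, b = 2.1603

The normal equations are: 106·a + 6·b = -234;  6·a + (461/576)·b = -49/4.
(Σh·h = 106, Σh·1/h = 6, Σ1/h·1/h = 461/576, Σh·P = -234, Σ1/h·P = -49/4.)
det = 106·(461/576) − 6² = 14065/288.
a = ((-234)·(461/576) − 6·(-49/4))/(14065/288) = -32769/14065; b = (106·(-49/4) − 6·(-234))/(14065/288) = 30384/14065.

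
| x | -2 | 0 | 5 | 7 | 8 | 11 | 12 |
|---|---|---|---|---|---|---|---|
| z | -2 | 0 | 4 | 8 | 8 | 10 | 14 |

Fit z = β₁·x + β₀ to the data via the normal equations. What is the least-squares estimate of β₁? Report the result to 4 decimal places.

The normal equations are: 407·β₁ + 41·β₀ = 422;  41·β₁ + 7·β₀ = 42.
Eliminating β₀: 7·(row 1) − 41·(row 2) gives 1168·β₁ = 7·422 − 41·42 = 1232, so β₁ = 77/73.
Then β₀ = (42 − 41·(77/73))/7 = -13/73.

β₁ = 1.0548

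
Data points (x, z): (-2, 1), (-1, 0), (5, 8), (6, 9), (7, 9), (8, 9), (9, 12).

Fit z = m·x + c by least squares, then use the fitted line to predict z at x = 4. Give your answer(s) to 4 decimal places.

The normal system MᵀM·[m, c]ᵀ = Mᵀz is [[260, 32]; [32, 7]]·[m, c]ᵀ = [335, 48]ᵀ.
Δ = 260·7 − 32² = 796.
m = (335·7 − 32·48)/796 = 809/796; c = (260·48 − 32·335)/796 = 440/199.
At x = 4: ẑ = (809/796)·(4) + (440/199)·(1) = 1249/199.

ẑ = 6.2764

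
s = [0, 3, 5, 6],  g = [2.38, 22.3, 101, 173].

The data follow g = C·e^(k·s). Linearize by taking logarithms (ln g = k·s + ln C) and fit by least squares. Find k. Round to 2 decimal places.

Let Y = ln g. Fitting Y = k·s + ln C by least squares:
XᵀX = [[70.0000, 14.0000]; [14.0000, 4]], rhs = [63.3091, 13.7401]ᵀ  (here Σs = 14.0000, Σ(s)² = 70.0000, Σln g = 13.7401, Σs·ln g = 63.3091).
Solving (det = 84.0000): k = 0.72470, ln C = 0.89856.

k = 0.72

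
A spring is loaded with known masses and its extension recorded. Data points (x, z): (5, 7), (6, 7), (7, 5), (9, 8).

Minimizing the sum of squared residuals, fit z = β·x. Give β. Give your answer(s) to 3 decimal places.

With design matrix M, MᵀM = [[191]] and Mᵀz = [184]ᵀ.
Hence β = 184 / 191 ≈ 0.963351.

β = 0.963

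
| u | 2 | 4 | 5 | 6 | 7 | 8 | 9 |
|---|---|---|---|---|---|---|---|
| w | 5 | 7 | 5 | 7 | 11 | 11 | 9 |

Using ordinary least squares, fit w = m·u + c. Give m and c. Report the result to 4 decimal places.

Normal-equation sums: Σu·u = 275, Σu = 41, Σ1 = 7.
Moment sums: Σu·w = 351, Σw = 55.
So XᵀX·[m, c]ᵀ = Xᵀw: [[275, 41]; [41, 7]]·[m, c]ᵀ = [351, 55]ᵀ.
det = 275·7 − 41² = 244.
m = (351·7 − 41·55)/244 = 101/122; c = (275·55 − 41·351)/244 = 367/122.

m = 0.8279, c = 3.0082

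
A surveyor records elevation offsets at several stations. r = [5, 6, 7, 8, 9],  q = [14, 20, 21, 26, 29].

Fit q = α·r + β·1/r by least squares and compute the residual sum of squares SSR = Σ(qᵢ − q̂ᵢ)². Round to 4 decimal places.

SSR = 4.2359

Forming AᵀA = [[255, 5]; [5, 737641/6350400]] and Aᵀq = [806, 2809/180]ᵀ gives AᵀA·[α, β]ᵀ = Aᵀq.
Determinant 255·(737641/6350400) − 5² = 1955897/423360.
α = (806·(737641/6350400) − 5·(2809/180))/(1955897/423360) = 99031046/29338455; β = (255·(2809/180) − 5·806)/(1955897/423360) = -21414960/1955897.
Residuals: -4034396/5867691, 15373408/9779485, -31220567/29338455, 10704512/29338455, -1590873/9779485; SSR = 124276214/29338455.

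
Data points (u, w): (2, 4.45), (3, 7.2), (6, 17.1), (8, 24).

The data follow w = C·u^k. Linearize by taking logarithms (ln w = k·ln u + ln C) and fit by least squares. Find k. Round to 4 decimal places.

Let Y = ln w. Fitting Y = k·ln u + ln C by least squares:
AᵀA = [[9.2219, 5.6630]; [5.6630, 4]], rhs = [14.8991, 9.4841]ᵀ  (here Σln u = 5.6630, Σ(ln u)² = 9.2219, Σln w = 9.4841, Σln u·ln w = 14.8991).
Slope k = (n·Σln u·ln w − Σln u·Σln w)/(n·Σ(ln u)² − (Σln u)²) = (4·14.8991 − 5.6630·9.4841)/4.8184 = 1.22201; ln C = (Σln w − k·Σln u)/n = 0.64099.

k = 1.2220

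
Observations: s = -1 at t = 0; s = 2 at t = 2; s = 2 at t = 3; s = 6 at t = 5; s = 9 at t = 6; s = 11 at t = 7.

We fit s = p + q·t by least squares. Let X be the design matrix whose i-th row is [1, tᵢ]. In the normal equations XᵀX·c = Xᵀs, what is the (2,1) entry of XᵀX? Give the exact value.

Row 2 ↔ basis t, column 1 ↔ basis 1, so (XᵀX)_{2,1} = Σᵢ t = (0)·(1) + (2)·(1) + (3)·(1) + (5)·(1) + (6)·(1) + (7)·(1) = 23.

23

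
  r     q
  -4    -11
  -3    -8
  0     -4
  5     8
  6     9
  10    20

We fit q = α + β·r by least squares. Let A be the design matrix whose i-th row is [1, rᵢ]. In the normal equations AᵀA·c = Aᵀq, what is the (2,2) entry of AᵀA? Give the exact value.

186

Row 2 ↔ basis r, column 2 ↔ basis r, so (AᵀA)_{2,2} = Σᵢ (r)·(r) = (-4)·(-4) + (-3)·(-3) + (0)·(0) + (5)·(5) + (6)·(6) + (10)·(10) = 186.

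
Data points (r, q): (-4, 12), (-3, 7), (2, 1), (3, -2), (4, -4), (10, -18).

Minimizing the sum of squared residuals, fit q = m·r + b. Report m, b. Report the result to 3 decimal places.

m = -2.008, b = 3.349

Entries of MᵀM: Σr·r = 154, Σr = 12, Σ1 = 6.
And Σr·q = -269, Σq = -4.
Normal equations: [[154, 12]; [12, 6]]·[m, b]ᵀ = [-269, -4]ᵀ.
Eliminating b: 6·(row 1) − 12·(row 2) gives 780·m = 6·(-269) − 12·(-4) = -1566, so m = -261/130.
Then b = ((-4) − 12·(-261/130))/6 = 653/195.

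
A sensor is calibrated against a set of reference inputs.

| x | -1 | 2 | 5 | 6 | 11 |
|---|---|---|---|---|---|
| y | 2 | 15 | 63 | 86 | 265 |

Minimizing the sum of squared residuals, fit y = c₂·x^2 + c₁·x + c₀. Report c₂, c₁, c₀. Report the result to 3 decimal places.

c₂ = 1.968, c₁ = 2.218, c₀ = 2.399

AᵀA·[c₂, c₁, c₀]ᵀ = Aᵀy reads: 16579·c₂ + 1679·c₁ + 187·c₀ = 36798;  1679·c₂ + 187·c₁ + 23·c₀ = 3774;  187·c₂ + 23·c₁ + 5·c₀ = 431.
Solving the 3×3 system (Gaussian elimination) gives c₂ = 22115/11238, c₁ = 12463/5619, c₀ = 8985/3746.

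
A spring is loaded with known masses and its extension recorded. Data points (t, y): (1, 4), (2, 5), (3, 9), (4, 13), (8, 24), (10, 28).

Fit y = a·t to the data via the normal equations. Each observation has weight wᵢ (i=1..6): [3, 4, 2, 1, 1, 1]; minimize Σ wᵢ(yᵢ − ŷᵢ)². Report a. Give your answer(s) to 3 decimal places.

a = 2.903

Setting ∂/∂a … = 0 gives: 217·a = 630.
(Σwᵢ·t·t = 217, Σwᵢ·t·y = 630.)
Hence a = 630 / 217 ≈ 2.90323.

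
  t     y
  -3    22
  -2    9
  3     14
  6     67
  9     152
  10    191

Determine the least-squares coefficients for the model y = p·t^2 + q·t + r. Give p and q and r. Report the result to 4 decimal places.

p = 2.0191, q = -1.1095, r = -0.3417

With design matrix A, AᵀA = [[18035, 1937, 239]; [1937, 239, 23]; [239, 23, 6]] and Aᵀy = [34184, 3638, 455]ᵀ.
Solving the 3×3 system (Gaussian elimination) gives p = 48907/24222, q = -134369/121110, r = -6898/20185.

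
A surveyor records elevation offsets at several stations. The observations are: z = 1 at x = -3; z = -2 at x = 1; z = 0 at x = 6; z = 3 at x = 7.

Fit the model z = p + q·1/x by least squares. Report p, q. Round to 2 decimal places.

p = 1.13, q = -2.60

Entries of AᵀA: Σ1 = 4, Σ1/x = 41/42, Σ1/x·1/x = 2045/1764.
Moment sums: Σz = 2, Σ1/x·z = -40/21.
Eliminating q: (2045/1764)·(row 1) − (41/42)·(row 2) gives (6499/1764)·p = (2045/1764)·2 − (41/42)·(-40/21) = 3685/882, so p = 110/97.
Then q = ((-40/21) − (41/42)·(110/97))/(2045/1764) = -252/97.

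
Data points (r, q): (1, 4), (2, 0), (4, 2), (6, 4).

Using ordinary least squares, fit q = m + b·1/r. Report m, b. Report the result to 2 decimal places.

m = 2.07, b = 0.89

The normal system XᵀX·[m, b]ᵀ = Xᵀq is [[4, 23/12]; [23/12, 193/144]]·[m, b]ᵀ = [10, 31/6]ᵀ.
Determinant 4·(193/144) − (23/12)² = 27/16.
m = (10·(193/144) − (23/12)·(31/6))/(27/16) = 56/27; b = (4·(31/6) − (23/12)·10)/(27/16) = 8/9.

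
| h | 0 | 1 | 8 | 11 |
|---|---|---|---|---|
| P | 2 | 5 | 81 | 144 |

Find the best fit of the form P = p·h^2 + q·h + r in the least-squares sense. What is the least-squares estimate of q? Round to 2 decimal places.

q = 1.79

Sums needed: Σh^2·h^2 = 18738, Σh^2·h = 1844, Σh^2 = 186, Σh·h = 186, Σh = 20, Σ1 = 4.
Moment sums: Σh^2·P = 22613, Σh·P = 2237, ΣP = 232.
Inverting the 3×3 Gram matrix, [p, q, r]ᵀ = [16286/16129, 57803/32258, 67351/32258]ᵀ.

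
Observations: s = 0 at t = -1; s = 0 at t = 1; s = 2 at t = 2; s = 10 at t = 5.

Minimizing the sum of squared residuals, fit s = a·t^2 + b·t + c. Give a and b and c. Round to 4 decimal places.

Compute the Gram sums: Σt^2·t^2 = 643, Σt^2·t = 133, Σt^2 = 31, Σt·t = 31, Σt = 7, Σ1 = 4.
For Aᵀs: Σt^2·s = 258, Σt·s = 54, Σs = 12.
AᵀA·[a, b, c]ᵀ = Aᵀs becomes [[643, 133, 31]; [133, 31, 7]; [31, 7, 4]]·[a, b, c]ᵀ = [258, 54, 12]ᵀ.
Solving the 3×3 system (Gaussian elimination) gives a = 11/30, b = 11/50, c = -17/75.

a = 0.3667, b = 0.2200, c = -0.2267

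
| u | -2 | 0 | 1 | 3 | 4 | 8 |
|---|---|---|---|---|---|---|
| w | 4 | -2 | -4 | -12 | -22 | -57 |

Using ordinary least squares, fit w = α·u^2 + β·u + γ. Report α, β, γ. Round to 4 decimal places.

α = -0.5060, β = -3.0069, γ = -0.5573

Normal-equation sums: Σu^2·u^2 = 4450, Σu^2·u = 596, Σu^2 = 94, Σu·u = 94, Σu = 14, Σ1 = 6.
For Aᵀw: Σu^2·w = -4096, Σu·w = -592, Σw = -93.
Normal equations: [[4450, 596, 94]; [596, 94, 14]; [94, 14, 6]]·[α, β, γ]ᵀ = [-4096, -592, -93]ᵀ.
Solving the 3×3 system (Gaussian elimination) gives α = -30913/61098, β = -183715/61098, γ = -11349/20366.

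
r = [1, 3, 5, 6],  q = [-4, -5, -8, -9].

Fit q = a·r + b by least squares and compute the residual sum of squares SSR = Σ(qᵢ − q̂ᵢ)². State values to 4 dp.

SSR = 0.7119

Setting ∂/∂a … = 0 gives: 71·a + 15·b = -113;  15·a + 4·b = -26.
(Σr·r = 71, Σr = 15, Σ1 = 4, Σr·q = -113, Σq = -26.)
Δ = 71·4 − 15² = 59.
a = ((-113)·4 − 15·(-26))/59 = -62/59; b = (71·(-26) − 15·(-113))/59 = -151/59.
Residuals: -23/59, 42/59, -11/59, -8/59; SSR = 42/59.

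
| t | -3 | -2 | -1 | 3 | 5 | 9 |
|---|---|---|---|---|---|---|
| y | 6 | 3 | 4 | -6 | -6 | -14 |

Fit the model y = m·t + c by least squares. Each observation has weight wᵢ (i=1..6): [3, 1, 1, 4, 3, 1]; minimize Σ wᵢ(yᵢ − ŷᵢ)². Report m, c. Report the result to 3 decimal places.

m = -1.640, c = 0.644

Normal-equation sums: Σwᵢ·t·t = 224, Σwᵢ·t = 24, Σwᵢ·1 = 13.
For XᵀWy: Σwᵢ·t·y = -352, Σwᵢ·y = -31.
Determinant 224·13 − 24² = 2336.
m = ((-352)·13 − 24·(-31))/2336 = -479/292; c = (224·(-31) − 24·(-352))/2336 = 47/73.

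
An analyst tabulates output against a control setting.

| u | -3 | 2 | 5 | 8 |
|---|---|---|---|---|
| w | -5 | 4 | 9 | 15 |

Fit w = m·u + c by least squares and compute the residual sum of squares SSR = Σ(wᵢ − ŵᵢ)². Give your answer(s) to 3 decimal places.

SSR = 0.189

Compute the Gram sums: Σu·u = 102, Σu = 12, Σ1 = 4.
Right-hand side: Σu·w = 188, Σw = 23.
Eliminating c: 4·(row 1) − 12·(row 2) gives 264·m = 4·188 − 12·23 = 476, so m = 119/66.
Then c = (23 − 12·(119/66))/4 = 15/44.
Residuals: 3/44, 7/132, -47/132, 31/132; SSR = 25/132.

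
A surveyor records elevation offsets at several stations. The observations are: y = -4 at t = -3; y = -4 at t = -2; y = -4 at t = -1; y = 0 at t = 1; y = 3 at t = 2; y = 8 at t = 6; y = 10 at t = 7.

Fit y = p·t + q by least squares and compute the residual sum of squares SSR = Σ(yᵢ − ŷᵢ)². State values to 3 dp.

SSR = 5.854

Setting ∂/∂p … = 0 gives: 104·p + 10·q = 148;  10·p + 7·q = 9.
Determinant 104·7 − 10² = 628.
p = (148·7 − 10·9)/628 = 473/314; q = (104·9 − 10·148)/628 = -136/157.
Residuals: 435/314, -19/157, -511/314, -201/314, 134/157, -27/157, 101/314; SSR = 919/157.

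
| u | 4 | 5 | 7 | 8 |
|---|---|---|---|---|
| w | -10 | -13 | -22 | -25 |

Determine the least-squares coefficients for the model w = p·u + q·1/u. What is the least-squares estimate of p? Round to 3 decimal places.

p = -3.396

Normal-equation sums: Σu·u = 154, Σu·1/u = 4, Σ1/u·1/u = 10861/78400.
For Aᵀw: Σu·w = -459, Σ1/u·w = -3183/280.
So AᵀA·[p, q]ᵀ = Aᵀw: [[154, 4]; [4, 10861/78400]]·[p, q]ᵀ = [-459, -3183/280]ᵀ.
Eliminating q: (10861/78400)·(row 1) − 4·(row 2) gives (29871/5600)·p = (10861/78400)·(-459) − 4·(-3183/280) = -1420239/78400, so p = -473413/139398.
Then q = ((-3183/280) − 4·(-473413/139398))/(10861/78400) = 159320/9957.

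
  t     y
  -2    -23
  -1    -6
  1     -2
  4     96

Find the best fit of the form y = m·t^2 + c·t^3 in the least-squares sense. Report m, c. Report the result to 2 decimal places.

m = -1.95, c = 1.99

Compute the Gram sums: Σt^2·t^2 = 274, Σt^2·t^3 = 992, Σt^3·t^3 = 4162.
Right-hand side: Σt^2·y = 1436, Σt^3·y = 6332.
Normal equations: [[274, 992]; [992, 4162]]·[m, c]ᵀ = [1436, 6332]ᵀ.
det = 274·4162 − 992² = 156324.
m = (1436·4162 − 992·6332)/156324 = -76178/39081; c = (274·6332 − 992·1436)/156324 = 77614/39081.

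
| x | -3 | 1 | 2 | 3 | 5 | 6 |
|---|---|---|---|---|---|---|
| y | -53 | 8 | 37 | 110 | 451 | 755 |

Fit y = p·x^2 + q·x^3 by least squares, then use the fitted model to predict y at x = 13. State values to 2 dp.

With design matrix M, MᵀM = [[2100, 10934]; [10934, 63804]] and Mᵀy = [39124, 224160]ᵀ.
Δ = 2100·63804 − 10934² = 14436044.
p = (39124·63804 − 10934·224160)/14436044 = 11325564/3609011; q = (2100·224160 − 10934·39124)/14436044 = 1534078/515573.
At x = 13: ŷ = (11325564/3609011)·(169) + (1534078/515573)·(2197) = 25506605878/3609011.

ŷ = 7067.48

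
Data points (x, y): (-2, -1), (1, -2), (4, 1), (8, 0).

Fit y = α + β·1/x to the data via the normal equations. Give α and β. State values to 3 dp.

With design matrix A, AᵀA = [[4, 7/8]; [7/8, 85/64]] and Aᵀy = [-2, -5/4]ᵀ.
Δ = 4·(85/64) − (7/8)² = 291/64.
α = ((-2)·(85/64) − (7/8)·(-5/4))/(291/64) = -100/291; β = (4·(-5/4) − (7/8)·(-2))/(291/64) = -208/291.

α = -0.344, β = -0.715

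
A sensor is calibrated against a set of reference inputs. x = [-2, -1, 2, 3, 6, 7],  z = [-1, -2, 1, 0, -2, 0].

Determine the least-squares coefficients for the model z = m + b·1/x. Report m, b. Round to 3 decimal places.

Forming AᵀA = [[6, -5/14]; [-5/14, 2927/1764]] and Aᵀz = [-4, 8/3]ᵀ gives AᵀA·[m, b]ᵀ = Aᵀz.
det = 6·(2927/1764) − (-5/14)² = 5779/588.
m = ((-4)·(2927/1764) − (-5/14)·(8/3))/(5779/588) = -10028/17337; b = (6·(8/3) − (-5/14)·(-4))/(5779/588) = 8568/5779.

m = -0.578, b = 1.483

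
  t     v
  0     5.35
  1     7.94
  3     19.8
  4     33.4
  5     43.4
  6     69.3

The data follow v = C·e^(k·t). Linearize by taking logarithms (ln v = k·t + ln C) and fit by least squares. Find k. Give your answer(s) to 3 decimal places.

With ln vᵢ as the transformed response and tᵢ as the regressor:
Σt = 19.0000, Σ(t)² = 87.0000, Σln v = 18.2522, Σt·ln v = 69.3461.
Equations: 87.0000·k + 19.0000·ln C = 69.3461;  19.0000·k + 6·ln C = 18.2522.
Solving (det = 161.0000): k = 0.43035, ln C = 1.67926.

k = 0.430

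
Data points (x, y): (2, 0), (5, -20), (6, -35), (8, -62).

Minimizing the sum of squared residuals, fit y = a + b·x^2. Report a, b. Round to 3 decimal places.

a = 4.412, b = -1.044

From the data, Σ1 = 4, Σx^2 = 129, Σx^2·x^2 = 6033.
Moment sums: Σy = -117, Σx^2·y = -5728.
AᵀA·[a, b]ᵀ = Aᵀy becomes [[4, 129]; [129, 6033]]·[a, b]ᵀ = [-117, -5728]ᵀ.
det = 4·6033 − 129² = 7491.
a = ((-117)·6033 − 129·(-5728))/7491 = 11017/2497; b = (4·(-5728) − 129·(-117))/7491 = -7819/7491.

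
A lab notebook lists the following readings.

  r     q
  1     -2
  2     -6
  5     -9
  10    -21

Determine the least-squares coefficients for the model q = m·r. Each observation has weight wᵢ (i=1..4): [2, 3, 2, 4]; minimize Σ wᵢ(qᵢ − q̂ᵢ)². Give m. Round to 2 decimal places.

m = -2.09

Sums needed: Σwᵢ·r·r = 464.
Moment sums: Σwᵢ·r·q = -970.
m = (-970)/464 = -2.09052.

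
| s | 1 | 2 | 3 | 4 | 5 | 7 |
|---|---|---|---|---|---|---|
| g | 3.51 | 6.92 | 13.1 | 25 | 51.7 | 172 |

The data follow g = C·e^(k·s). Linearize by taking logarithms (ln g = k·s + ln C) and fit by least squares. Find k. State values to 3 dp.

k = 0.652

Taking logs, ln g = k·s + ln C, so regress ln g on s.
Σs = 22.0000, Σ(s)² = 104.0000, Σln g = 18.0745, Σs·ln g = 81.4775.
Equations: 104.0000·k + 22.0000·ln C = 81.4775;  22.0000·k + 6·ln C = 18.0745.
Solving (det = 140.0000): k = 0.65162, ln C = 0.62314.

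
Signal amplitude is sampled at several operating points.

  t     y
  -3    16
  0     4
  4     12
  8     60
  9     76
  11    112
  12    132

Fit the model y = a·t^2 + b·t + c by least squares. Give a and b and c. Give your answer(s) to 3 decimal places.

a = 0.997, b = -1.113, c = 3.421

Entries of MᵀM: Σt^2·t^2 = 46371, Σt^2·t = 4337, Σt^2 = 435, Σt·t = 435, Σt = 41, Σ1 = 7.
Moment sums: Σt^2·y = 42892, Σt·y = 3980, Σy = 412.
MᵀM·[a, b, c]ᵀ = Mᵀy becomes [[46371, 4337, 435]; [4337, 435, 41]; [435, 41, 7]]·[a, b, c]ᵀ = [42892, 3980, 412]ᵀ.
Inverting the 3×3 Gram matrix, [a, b, c]ᵀ = [3991/4003, -138145/124093, 424518/124093]ᵀ.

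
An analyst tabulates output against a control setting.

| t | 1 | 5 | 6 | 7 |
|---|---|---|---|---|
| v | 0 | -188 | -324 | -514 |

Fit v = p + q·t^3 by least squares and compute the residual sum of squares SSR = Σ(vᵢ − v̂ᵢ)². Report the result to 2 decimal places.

SSR = 1.85

With design matrix M, MᵀM = [[4, 685]; [685, 179931]] and Mᵀv = [-1026, -269786]ᵀ.
Δ = 4·179931 − 685² = 250499.
p = ((-1026)·179931 − 685·(-269786))/250499 = 194204/250499; q = (4·(-269786) − 685·(-1026))/250499 = -376334/250499.
Residuals: 182130/250499, -246266/250499, -67736/250499, 131872/250499; SSR = 462264/250499.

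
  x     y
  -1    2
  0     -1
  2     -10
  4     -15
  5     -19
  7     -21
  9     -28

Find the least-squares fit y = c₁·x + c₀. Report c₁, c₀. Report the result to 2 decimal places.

Normal-equation sums: Σx·x = 176, Σx = 26, Σ1 = 7.
Right-hand side: Σx·y = -576, Σy = -92.
MᵀM·[c₁, c₀]ᵀ = Mᵀy becomes [[176, 26]; [26, 7]]·[c₁, c₀]ᵀ = [-576, -92]ᵀ.
Eliminating c₀: 7·(row 1) − 26·(row 2) gives 556·c₁ = 7·(-576) − 26·(-92) = -1640, so c₁ = -410/139.
Then c₀ = ((-92) − 26·(-410/139))/7 = -304/139.

c₁ = -2.95, c₀ = -2.19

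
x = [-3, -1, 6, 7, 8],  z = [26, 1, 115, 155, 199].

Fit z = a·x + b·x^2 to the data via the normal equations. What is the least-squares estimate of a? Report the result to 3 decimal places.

From the data, Σx·x = 159, Σx·x^2 = 1043, Σx^2·x^2 = 7875.
And Σx·z = 3288, Σx^2·z = 24706.
det = 159·7875 − 1043² = 164276.
a = (3288·7875 − 1043·24706)/164276 = 8903/11734; b = (159·24706 − 1043·3288)/164276 = 249435/82138.

a = 0.759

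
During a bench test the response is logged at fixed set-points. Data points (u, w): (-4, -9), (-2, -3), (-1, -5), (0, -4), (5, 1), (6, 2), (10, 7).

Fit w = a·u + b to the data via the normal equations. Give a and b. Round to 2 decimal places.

a = 1.01, b = -3.60

Forming MᵀM = [[182, 14]; [14, 7]] and Mᵀw = [134, -11]ᵀ gives MᵀM·[a, b]ᵀ = Mᵀw.
Δ = 182·7 − 14² = 1078.
a = (134·7 − 14·(-11))/1078 = 78/77; b = (182·(-11) − 14·134)/1078 = -277/77.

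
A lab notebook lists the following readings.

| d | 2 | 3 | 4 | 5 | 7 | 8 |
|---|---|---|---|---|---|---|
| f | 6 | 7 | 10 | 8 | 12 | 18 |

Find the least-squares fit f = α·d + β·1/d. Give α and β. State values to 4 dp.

α = 1.8970, β = 4.0346

Forming XᵀX = [[167, 6]; [6, 352549/705600]] and Xᵀf = [341, 5627/420]ᵀ gives XᵀX·[α, β]ᵀ = Xᵀf.
Eliminating β: (352549/705600)·(row 1) − 6·(row 2) gives (33474083/705600)·α = (352549/705600)·341 − 6·(5627/420) = 63499049/705600, so α = 63499049/33474083.
Then β = ((5627/420) − 6·(63499049/33474083))/(352549/705600) = 135053520/33474083.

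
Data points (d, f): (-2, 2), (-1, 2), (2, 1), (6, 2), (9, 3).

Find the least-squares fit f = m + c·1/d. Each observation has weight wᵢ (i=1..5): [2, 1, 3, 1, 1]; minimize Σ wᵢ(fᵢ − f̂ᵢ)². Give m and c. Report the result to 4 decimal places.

Compute the Gram sums: Σwᵢ·1 = 8, Σwᵢ·1/d = -2/9, Σwᵢ·1/d·1/d = 371/162.
For XᵀWf: Σwᵢ·f = 14, Σwᵢ·1/d·f = -11/6.
XᵀWX·[m, c]ᵀ = XᵀWf becomes [[8, -2/9]; [-2/9, 371/162]]·[m, c]ᵀ = [14, -11/6]ᵀ.
Determinant 8·(371/162) − (-2/9)² = 1480/81.
m = (14·(371/162) − (-2/9)·(-11/6))/(1480/81) = 641/370; c = (8·(-11/6) − (-2/9)·14)/(1480/81) = -117/185.

m = 1.7324, c = -0.6324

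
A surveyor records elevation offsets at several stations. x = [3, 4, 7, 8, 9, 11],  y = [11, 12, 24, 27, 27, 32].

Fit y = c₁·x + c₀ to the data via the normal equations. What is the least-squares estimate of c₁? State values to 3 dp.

c₁ = 2.804

Forming AᵀA = [[340, 42]; [42, 6]] and Aᵀy = [1060, 133]ᵀ gives AᵀA·[c₁, c₀]ᵀ = Aᵀy.
det = 340·6 − 42² = 276.
c₁ = (1060·6 − 42·133)/276 = 129/46; c₀ = (340·133 − 42·1060)/276 = 175/69.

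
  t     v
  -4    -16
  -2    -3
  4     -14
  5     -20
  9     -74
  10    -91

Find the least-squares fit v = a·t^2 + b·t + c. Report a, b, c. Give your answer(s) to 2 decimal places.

a = -0.96, b = 0.36, c = 1.08

Forming AᵀA = [[17714, 1846, 242]; [1846, 242, 22]; [242, 22, 6]] and Aᵀv = [-16086, -1662, -218]ᵀ gives AᵀA·[a, b, c]ᵀ = Aᵀv.
Inverting the 3×3 Gram matrix, [a, b, c]ᵀ = [-21853/22756, 8175/22756, 6157/5689]ᵀ.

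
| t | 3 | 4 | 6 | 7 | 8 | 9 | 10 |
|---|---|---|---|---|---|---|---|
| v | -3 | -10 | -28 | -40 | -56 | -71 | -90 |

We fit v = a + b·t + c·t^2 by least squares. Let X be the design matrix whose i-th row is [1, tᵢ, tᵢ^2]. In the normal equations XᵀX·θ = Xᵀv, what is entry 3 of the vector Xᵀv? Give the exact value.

-21490

Entry 3 ↔ basis t^2, so (Xᵀv)_{3} = Σᵢ (t^2)·vᵢ = (9)·(-3) + (16)·(-10) + (36)·(-28) + (49)·(-40) + (64)·(-56) + (81)·(-71) + (100)·(-90) = -21490.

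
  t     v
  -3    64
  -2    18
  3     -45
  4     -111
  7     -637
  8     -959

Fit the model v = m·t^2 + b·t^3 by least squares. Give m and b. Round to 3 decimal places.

m = 1.023, b = -2.002

Forming MᵀM = [[6931, 50567]; [50567, 385411]] and Mᵀv = [-94122, -719690]ᵀ gives MᵀM·[m, b]ᵀ = Mᵀv.
Δ = 6931·385411 − 50567² = 114262152.
m = ((-94122)·385411 − 50567·(-719690))/114262152 = 14613761/14282769; b = (6931·(-719690) − 50567·(-94122))/114262152 = -28588027/14282769.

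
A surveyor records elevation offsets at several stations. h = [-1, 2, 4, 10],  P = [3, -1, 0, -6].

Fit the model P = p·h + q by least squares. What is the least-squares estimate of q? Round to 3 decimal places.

With design matrix A, AᵀA = [[121, 15]; [15, 4]] and AᵀP = [-65, -4]ᵀ.
Δ = 121·4 − 15² = 259.
p = ((-65)·4 − 15·(-4))/259 = -200/259; q = (121·(-4) − 15·(-65))/259 = 491/259.

q = 1.896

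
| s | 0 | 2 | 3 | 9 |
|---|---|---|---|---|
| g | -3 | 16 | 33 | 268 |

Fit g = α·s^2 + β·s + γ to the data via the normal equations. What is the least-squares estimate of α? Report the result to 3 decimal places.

α = 2.997

Setting ∂/∂α … = 0 gives: 6658·α + 764·β + 94·γ = 22069;  764·α + 94·β + 14·γ = 2543;  94·α + 14·β + 4·γ = 314.
(Σs^2·s^2 = 6658, Σs^2·s = 764, Σs^2 = 94, Σs·s = 94, Σs = 14, Σ1 = 4, Σs^2·g = 22069, Σs·g = 2543, Σg = 314.)
Solving the 3×3 system (Gaussian elimination) gives α = 1097/366, β = 5701/1830, γ = -866/305.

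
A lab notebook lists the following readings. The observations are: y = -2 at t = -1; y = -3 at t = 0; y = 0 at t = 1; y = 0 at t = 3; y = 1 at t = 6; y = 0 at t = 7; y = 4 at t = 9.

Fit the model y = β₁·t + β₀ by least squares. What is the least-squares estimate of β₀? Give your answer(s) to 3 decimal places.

β₀ = -1.792

Compute the Gram sums: Σt·t = 177, Σt = 25, Σ1 = 7.
Moment sums: Σt·y = 44, Σy = 0.
Eliminating β₀: 7·(row 1) − 25·(row 2) gives 614·β₁ = 7·44 − 25·0 = 308, so β₁ = 154/307.
Then β₀ = (0 − 25·(154/307))/7 = -550/307.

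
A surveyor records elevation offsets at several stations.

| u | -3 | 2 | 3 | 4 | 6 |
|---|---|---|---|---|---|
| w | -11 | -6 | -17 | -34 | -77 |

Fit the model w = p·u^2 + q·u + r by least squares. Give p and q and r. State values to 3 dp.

p = -2.087, q = -1.097, r = 4.522

Entries of MᵀM: Σu^2·u^2 = 1730, Σu^2·u = 288, Σu^2 = 74, Σu·u = 74, Σu = 12, Σ1 = 5.
For Mᵀw: Σu^2·w = -3592, Σu·w = -628, Σw = -145.
Normal equations: [[1730, 288, 74]; [288, 74, 12]; [74, 12, 5]]·[p, q, r]ᵀ = [-3592, -628, -145]ᵀ.
Solving the 3×3 system (Gaussian elimination) gives p = -14353/6877, q = -328/299, r = 31097/6877.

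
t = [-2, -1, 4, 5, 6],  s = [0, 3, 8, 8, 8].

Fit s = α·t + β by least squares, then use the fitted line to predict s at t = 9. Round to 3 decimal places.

ŝ = 11.876

AᵀA·[α, β]ᵀ = Aᵀs reads: 82·α + 12·β = 117;  12·α + 5·β = 27.
Δ = 82·5 − 12² = 266.
α = (117·5 − 12·27)/266 = 261/266; β = (82·27 − 12·117)/266 = 405/133.
At t = 9: ŝ = (261/266)·(9) + (405/133)·(1) = 3159/266.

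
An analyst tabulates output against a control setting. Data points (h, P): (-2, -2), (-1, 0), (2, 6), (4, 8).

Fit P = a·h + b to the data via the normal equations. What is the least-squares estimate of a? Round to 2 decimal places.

Forming AᵀA = [[25, 3]; [3, 4]] and AᵀP = [48, 12]ᵀ gives AᵀA·[a, b]ᵀ = AᵀP.
det = 25·4 − 3² = 91.
a = (48·4 − 3·12)/91 = 12/7; b = (25·12 − 3·48)/91 = 12/7.

a = 1.71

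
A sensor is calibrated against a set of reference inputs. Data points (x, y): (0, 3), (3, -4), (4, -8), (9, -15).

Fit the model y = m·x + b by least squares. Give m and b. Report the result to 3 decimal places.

Sums needed: Σx·x = 106, Σx = 16, Σ1 = 4.
And Σx·y = -179, Σy = -24.
So AᵀA·[m, b]ᵀ = Aᵀy: [[106, 16]; [16, 4]]·[m, b]ᵀ = [-179, -24]ᵀ.
Determinant 106·4 − 16² = 168.
m = ((-179)·4 − 16·(-24))/168 = -83/42; b = (106·(-24) − 16·(-179))/168 = 40/21.

m = -1.976, b = 1.905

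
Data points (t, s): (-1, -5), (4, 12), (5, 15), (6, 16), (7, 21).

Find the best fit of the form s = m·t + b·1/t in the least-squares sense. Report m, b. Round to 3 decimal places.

m = 2.836, b = 2.160

With design matrix M, MᵀM = [[127, 5]; [5, 202981/176400]] and Mᵀs = [371, 50/3]ᵀ.
det = 127·(202981/176400) − 5² = 21368587/176400.
m = (371·(202981/176400) − 5·(50/3))/(21368587/176400) = 60605951/21368587; b = (127·(50/3) − 5·371)/(21368587/176400) = 46158000/21368587.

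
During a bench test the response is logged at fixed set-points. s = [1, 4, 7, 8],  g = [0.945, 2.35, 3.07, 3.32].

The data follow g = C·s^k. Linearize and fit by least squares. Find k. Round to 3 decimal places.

Let Y = ln g. Fitting Y = k·ln s + ln C by least squares:
Over the data: Σln s = 5.4116, Σ(ln s)² = 10.0325, Σln g = 3.1195, Σln s·ln g = 5.8624.
Normal system: [[10.0325, 5.4116]; [5.4116, 4]]·[k, ln C]ᵀ = [5.8624, 3.1195]ᵀ.
Solving (det = 10.8439): k = 0.60569, ln C = -0.03958.

k = 0.606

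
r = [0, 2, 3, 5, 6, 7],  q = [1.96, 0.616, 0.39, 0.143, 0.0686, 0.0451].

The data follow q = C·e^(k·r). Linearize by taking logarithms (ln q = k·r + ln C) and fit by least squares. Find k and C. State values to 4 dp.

k = -0.5396, C = 1.9262

Let Y = ln q. Fitting Y = k·r + ln C by least squares:
Σr = 23.0000, Σ(r)² = 123.0000, Σln q = -8.4764, Σr·ln q = -51.2873.
Equations: 123.0000·k + 23.0000·ln C = -51.2873;  23.0000·k + 6·ln C = -8.4764.
Δ = 123.0000·6 − (23.0000)² = 209.0000; k = (-51.2873·6 − 23.0000·-8.4764)/209.0000 = -0.53955, ln C = (123.0000·-8.4764 − 23.0000·-51.2873)/209.0000 = 0.65554, so C = exp(0.65554) = 1.92618.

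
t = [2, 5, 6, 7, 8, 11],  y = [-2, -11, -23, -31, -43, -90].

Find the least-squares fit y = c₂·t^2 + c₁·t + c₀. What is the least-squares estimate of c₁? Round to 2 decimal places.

Compute the Gram sums: Σt^2·t^2 = 23075, Σt^2·t = 2535, Σt^2 = 299, Σt·t = 299, Σt = 39, Σ1 = 6.
Moment sums: Σt^2·y = -16272, Σt·y = -1748, Σy = -200.
MᵀM·[c₂, c₁, c₀]ᵀ = Mᵀy becomes [[23075, 2535, 299]; [2535, 299, 39]; [299, 39, 6]]·[c₂, c₁, c₀]ᵀ = [-16272, -1748, -200]ᵀ.
Inverting the 3×3 Gram matrix, [c₂, c₁, c₀]ᵀ = [-361/364, 1109/364, -26/7]ᵀ.

c₁ = 3.05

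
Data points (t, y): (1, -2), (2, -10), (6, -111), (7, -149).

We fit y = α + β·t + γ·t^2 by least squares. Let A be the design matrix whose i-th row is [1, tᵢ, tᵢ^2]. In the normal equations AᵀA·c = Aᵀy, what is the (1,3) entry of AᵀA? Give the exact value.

Row 1 ↔ basis 1, column 3 ↔ basis t^2, so (AᵀA)_{1,3} = Σᵢ t^2 = (1)·(1) + (1)·(4) + (1)·(36) + (1)·(49) = 90.

90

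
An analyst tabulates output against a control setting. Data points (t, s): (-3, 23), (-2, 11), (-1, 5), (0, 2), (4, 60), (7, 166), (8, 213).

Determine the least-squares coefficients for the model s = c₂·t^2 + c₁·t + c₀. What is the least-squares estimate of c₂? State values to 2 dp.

From the data, Σt^2·t^2 = 6851, Σt^2·t = 883, Σt^2 = 143, Σt·t = 143, Σt = 13, Σ1 = 7.
And Σt^2·s = 22982, Σt·s = 3010, Σs = 480.
Normal equations: [[6851, 883, 143]; [883, 143, 13]; [143, 13, 7]]·[c₂, c₁, c₀]ᵀ = [22982, 3010, 480]ᵀ.
Inverting the 3×3 Gram matrix, [c₂, c₁, c₀]ᵀ = [150517/50083, 110813/50083, 153620/50083]ᵀ.

c₂ = 3.01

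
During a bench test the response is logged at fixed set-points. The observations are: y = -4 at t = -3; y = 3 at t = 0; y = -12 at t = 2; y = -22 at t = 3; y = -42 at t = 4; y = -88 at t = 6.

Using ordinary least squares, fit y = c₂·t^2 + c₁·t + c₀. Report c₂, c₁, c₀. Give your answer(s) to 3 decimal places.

c₂ = -1.984, c₁ = -3.325, c₀ = 3.618

Forming XᵀX = [[1730, 288, 74]; [288, 74, 12]; [74, 12, 6]] and Xᵀy = [-4122, -774, -165]ᵀ gives XᵀX·[c₂, c₁, c₀]ᵀ = Xᵀy.
Row-reducing yields c₂ = -12657/6380, c₁ = -53037/15950, c₀ = 115413/31900.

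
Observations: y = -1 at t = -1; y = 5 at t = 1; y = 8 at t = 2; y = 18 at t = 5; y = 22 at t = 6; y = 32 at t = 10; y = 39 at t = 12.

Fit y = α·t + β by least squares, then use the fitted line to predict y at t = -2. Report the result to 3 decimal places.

ŷ = -3.892

AᵀA·[α, β]ᵀ = Aᵀy reads: 311·α + 35·β = 1032;  35·α + 7·β = 123.
Eliminating β: 7·(row 1) − 35·(row 2) gives 952·α = 7·1032 − 35·123 = 2919, so α = 417/136.
Then β = (123 − 35·(417/136))/7 = 2133/952.
At t = -2: ŷ = (417/136)·(-2) + (2133/952)·(1) = -3705/952.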